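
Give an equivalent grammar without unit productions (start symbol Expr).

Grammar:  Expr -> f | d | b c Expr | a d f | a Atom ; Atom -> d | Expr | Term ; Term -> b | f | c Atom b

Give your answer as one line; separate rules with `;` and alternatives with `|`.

Unit pairs: Atom ⇒* {Expr, Term}.
Replace each nonterminal's rules with the union of the non-unit rules of every nonterminal it unit-derives.

Expr -> f | d | b c Expr | a d f | a Atom; Atom -> b | f | c Atom b | d | b c Expr | a d f | a Atom; Term -> b | f | c Atom b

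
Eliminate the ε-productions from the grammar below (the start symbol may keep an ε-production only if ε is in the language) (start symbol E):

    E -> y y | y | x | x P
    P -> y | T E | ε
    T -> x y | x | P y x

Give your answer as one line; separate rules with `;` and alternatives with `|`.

Nullable nonterminals: {P}.
ε ∉ L(G), so no ε-production is kept.
Expand every rule over subsets of its nullable positions: T → P y x gives P y x | y x.

E -> y y | y | x | x P; P -> y | T E; T -> x y | x | P y x | y x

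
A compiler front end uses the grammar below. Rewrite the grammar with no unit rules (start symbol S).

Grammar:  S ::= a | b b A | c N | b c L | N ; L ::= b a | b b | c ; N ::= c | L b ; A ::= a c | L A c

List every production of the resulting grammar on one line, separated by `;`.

S ::= a | b b A | c N | b c L | c | L b; L ::= b a | b b | c; N ::= c | L b; A ::= a c | L A c

Unit pairs: S ⇒* {N}.
Replace each nonterminal's rules with the union of the non-unit rules of every nonterminal it unit-derives.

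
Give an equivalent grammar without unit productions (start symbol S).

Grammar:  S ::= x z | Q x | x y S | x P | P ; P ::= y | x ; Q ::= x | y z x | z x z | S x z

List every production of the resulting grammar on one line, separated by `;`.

S ::= x z | Q x | x y S | x P | y | x; P ::= y | x; Q ::= x | y z x | z x z | S x z

Unit pairs: S ⇒* {P}.
For each unit pair (A, B), copy every non-unit production of B to A, then drop all unit productions.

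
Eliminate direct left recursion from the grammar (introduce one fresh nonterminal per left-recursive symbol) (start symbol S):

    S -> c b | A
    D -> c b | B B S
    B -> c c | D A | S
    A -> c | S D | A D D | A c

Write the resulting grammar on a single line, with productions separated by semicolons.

Directly left-recursive nonterminal: A.
For A: α = {D D, c}, β = {c, S D}. Rewrite as A → β A' and A' → α A' | ε.

S -> c b | A; D -> c b | B B S; B -> c c | D A | S; A -> c A' | S D A'; A' -> D D A' | c A' | ε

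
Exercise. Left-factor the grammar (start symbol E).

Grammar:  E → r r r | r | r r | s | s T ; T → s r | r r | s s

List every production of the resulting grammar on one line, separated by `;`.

E has alternatives sharing prefix 'r': factor to E → r E' with E' → r r | ε | r.
E has alternatives sharing prefix 's': factor to E → s E'' with E'' → ε | T.
T has alternatives sharing prefix 's': factor to T → s T' with T' → r | s.
E' has alternatives sharing prefix 'r': factor to E' → r E''' with E''' → r | ε.

E → r E' | s E''; T → r r | s T'; E' → ε | r E'''; E'' → ε | T; T' → r | s; E''' → r | ε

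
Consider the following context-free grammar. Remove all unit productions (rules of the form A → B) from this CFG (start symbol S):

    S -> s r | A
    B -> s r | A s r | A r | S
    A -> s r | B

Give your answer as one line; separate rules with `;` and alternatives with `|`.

Unit pairs: A ⇒* {B, S}; B ⇒* {A, S}; S ⇒* {A, B}.
Replace each nonterminal's rules with the union of the non-unit rules of every nonterminal it unit-derives.

S -> s r | A s r | A r; B -> s r | A s r | A r; A -> s r | A s r | A r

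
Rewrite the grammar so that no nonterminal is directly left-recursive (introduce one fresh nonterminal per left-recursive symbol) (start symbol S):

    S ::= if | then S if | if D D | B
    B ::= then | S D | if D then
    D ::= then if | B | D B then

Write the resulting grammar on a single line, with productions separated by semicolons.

Left recursion appears on D.
For D: α = {B then}, β = {then if, B}. Rewrite as D → β D' and D' → α D' | ε.

S ::= if | then S if | if D D | B; B ::= then | S D | if D then; D ::= then if D' | B D'; D' ::= B then D' | epsilon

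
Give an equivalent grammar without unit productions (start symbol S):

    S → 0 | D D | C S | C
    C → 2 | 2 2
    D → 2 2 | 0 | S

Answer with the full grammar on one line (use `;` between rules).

Unit pairs: D ⇒* {C, S}; S ⇒* {C}.
Replace each nonterminal's rules with the union of the non-unit rules of every nonterminal it unit-derives.

S → 2 | 2 2 | 0 | D D | C S; C → 2 | 2 2; D → 0 | D D | C S | 2 | 2 2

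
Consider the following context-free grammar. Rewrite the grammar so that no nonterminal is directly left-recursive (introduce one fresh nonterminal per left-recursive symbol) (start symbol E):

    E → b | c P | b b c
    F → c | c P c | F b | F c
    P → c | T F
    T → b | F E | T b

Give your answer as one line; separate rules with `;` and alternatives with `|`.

F, T are directly left-recursive.
For F: α = {b, c}, β = {c, c P c}. Rewrite as F → β F' and F' → α F' | ε.
For T: α = {b}, β = {b, F E}. Rewrite as T → β T' and T' → α T' | ε.

E → b | c P | b b c; F → c F' | c P c F'; P → c | T F; T → b T' | F E T'; F' → b F' | c F' | ε; T' → b T' | ε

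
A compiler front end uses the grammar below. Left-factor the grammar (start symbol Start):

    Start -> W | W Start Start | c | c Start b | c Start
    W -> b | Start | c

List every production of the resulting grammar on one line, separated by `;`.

Start has alternatives sharing prefix 'c': factor to Start → c Start1 with Start1 → ε | Start b | Start.
Start has alternatives sharing prefix 'W': factor to Start → W Start2 with Start2 → ε | Start Start.
Start1 has alternatives sharing prefix 'Start': factor to Start1 → Start Start11 with Start11 → b | ε.

Start -> c Start1 | W Start2; W -> b | Start | c; Start1 -> ε | Start Start11; Start2 -> ε | Start Start; Start11 -> b | ε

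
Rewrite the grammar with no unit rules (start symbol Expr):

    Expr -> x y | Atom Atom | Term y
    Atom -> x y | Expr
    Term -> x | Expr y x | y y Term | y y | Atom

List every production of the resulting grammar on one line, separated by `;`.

Unit pairs: Atom ⇒* {Expr}; Term ⇒* {Atom, Expr}.
For every A with A ⇒* B via unit rules, add B's non-unit alternatives to A; then delete every rule of the form X → Y.

Expr -> x y | Atom Atom | Term y; Atom -> x y | Atom Atom | Term y; Term -> x | Expr y x | y y Term | y y | x y | Atom Atom | Term y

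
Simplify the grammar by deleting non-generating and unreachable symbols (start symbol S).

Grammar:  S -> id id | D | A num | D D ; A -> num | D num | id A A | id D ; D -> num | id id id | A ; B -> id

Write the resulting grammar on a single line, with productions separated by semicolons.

Generating nonterminals: {A, B, D, S}.
Reachable from S after that: {A, D, S}.
Removed useless symbols: {B} and every production mentioning them.

S -> id id | D | A num | D D; A -> num | D num | id A A | id D; D -> num | id id id | A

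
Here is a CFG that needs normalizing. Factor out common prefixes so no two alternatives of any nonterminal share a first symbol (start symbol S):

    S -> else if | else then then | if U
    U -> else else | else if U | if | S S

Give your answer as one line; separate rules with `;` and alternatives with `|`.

S -> if U | else S'; U -> if | S S | else U'; S' -> if | then then; U' -> else | if U

S has alternatives sharing prefix 'else': factor to S → else S' with S' → if | then then.
U has alternatives sharing prefix 'else': factor to U → else U' with U' → else | if U.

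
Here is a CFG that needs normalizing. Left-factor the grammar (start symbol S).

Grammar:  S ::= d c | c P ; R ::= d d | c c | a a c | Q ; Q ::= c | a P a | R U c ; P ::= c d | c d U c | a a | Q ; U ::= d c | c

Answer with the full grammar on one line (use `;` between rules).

S ::= d c | c P; R ::= d d | c c | a a c | Q; Q ::= c | a P a | R U c; P ::= a a | Q | c d P'; U ::= d c | c; P' ::= ε | U c

P has alternatives sharing prefix 'c d': factor to P → c d P' with P' → ε | U c.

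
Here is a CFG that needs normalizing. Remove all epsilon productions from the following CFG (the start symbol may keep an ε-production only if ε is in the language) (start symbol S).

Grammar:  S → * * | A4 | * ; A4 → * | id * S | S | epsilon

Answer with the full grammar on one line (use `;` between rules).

S → * * | A4 | * | ε; A4 → * | id * S | id * | S

Nullable set = {A4, S}.
ε ∈ L(G) since S is nullable, so keep S → ε.
Expand every rule over subsets of its nullable positions: A4 → id * S gives id * S | id *.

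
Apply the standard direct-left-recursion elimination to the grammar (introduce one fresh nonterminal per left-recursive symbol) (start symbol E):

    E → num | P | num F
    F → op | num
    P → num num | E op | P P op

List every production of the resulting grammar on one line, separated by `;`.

Left recursion appears on P.
For P: α = {P op}, β = {num num, E op}. Rewrite as P → β P' and P' → α P' | ε.

E → num | P | num F; F → op | num; P → num num P' | E op P'; P' → P op P' | ε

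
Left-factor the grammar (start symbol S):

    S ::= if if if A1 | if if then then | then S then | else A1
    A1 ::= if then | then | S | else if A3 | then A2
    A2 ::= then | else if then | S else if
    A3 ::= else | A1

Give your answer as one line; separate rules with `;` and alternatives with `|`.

S has alternatives sharing prefix 'if if': factor to S → if if S' with S' → if A1 | then then.
A1 has alternatives sharing prefix 'then': factor to A1 → then A1' with A1' → ε | A2.

S ::= then S then | else A1 | if if S'; A1 ::= if then | S | else if A3 | then A1'; A2 ::= then | else if then | S else if; A3 ::= else | A1; S' ::= if A1 | then then; A1' ::= ε | A2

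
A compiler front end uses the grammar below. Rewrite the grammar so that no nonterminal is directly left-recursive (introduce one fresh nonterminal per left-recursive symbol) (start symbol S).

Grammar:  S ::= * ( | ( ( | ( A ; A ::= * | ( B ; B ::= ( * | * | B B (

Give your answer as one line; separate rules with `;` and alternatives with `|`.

S ::= * ( | ( ( | ( A; A ::= * | ( B; B ::= ( * B' | * B'; B' ::= B ( B' | ε

B is directly left-recursive.
For B: α = {B (}, β = {( *, *}. Rewrite as B → β B' and B' → α B' | ε.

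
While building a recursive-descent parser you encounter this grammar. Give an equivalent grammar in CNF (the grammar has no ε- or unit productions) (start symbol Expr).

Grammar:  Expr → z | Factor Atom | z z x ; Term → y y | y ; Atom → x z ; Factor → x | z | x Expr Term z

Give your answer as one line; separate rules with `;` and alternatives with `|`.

Expr → z | Factor Atom | X1 Y1; Term → X3 X3 | y; Atom → X2 X1; Factor → x | z | X2 Y2; X1 → z; X2 → x; X3 → y; Y1 → X1 X2; Y2 → Expr Y3; Y3 → Term X1

Introduce a nonterminal for each terminal appearing in a rule of length ≥ 2: X1 → z, X2 → x, X3 → y.
Binarize each right-hand side of length ≥ 3 by chaining fresh nonterminals (Y1, Y2, …): affected rules were Expr → X1 X1 X2; Factor → X2 Expr Term X1.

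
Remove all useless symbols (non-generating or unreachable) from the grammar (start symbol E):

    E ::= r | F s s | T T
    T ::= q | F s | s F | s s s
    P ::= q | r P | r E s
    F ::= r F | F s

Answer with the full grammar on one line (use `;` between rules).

Generating nonterminals: {E, P, T}.
Reachable from E after that: {E, T}.
Removed useless symbols: {F, P} and every production mentioning them.

E ::= r | T T; T ::= q | s s s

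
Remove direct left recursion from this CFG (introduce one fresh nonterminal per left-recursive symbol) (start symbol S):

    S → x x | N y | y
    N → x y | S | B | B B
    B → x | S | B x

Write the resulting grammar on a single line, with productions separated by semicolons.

S → x x | N y | y; N → x y | S | B | B B; B → x B' | S B'; B' → x B' | epsilon

Directly left-recursive nonterminal: B.
For B: α = {x}, β = {x, S}. Rewrite as B → β B' and B' → α B' | ε.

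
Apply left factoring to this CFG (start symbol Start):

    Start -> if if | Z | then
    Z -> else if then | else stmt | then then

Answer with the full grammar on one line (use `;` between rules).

Z has alternatives sharing prefix 'else': factor to Z → else Z1 with Z1 → if then | stmt.

Start -> if if | Z | then; Z -> then then | else Z1; Z1 -> if then | stmt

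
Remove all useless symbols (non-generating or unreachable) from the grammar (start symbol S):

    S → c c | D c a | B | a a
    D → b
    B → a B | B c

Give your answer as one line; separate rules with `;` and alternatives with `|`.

S → c c | D c a | a a; D → b

Generating nonterminals: {D, S}.
Reachable from S after that: {D, S}.
Removed useless symbols: {B} and every production mentioning them.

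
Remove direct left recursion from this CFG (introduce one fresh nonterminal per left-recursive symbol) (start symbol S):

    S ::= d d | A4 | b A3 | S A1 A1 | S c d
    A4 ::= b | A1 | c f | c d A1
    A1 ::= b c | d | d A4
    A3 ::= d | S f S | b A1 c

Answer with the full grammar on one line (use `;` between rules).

S ::= d d S' | A4 S' | b A3 S'; A4 ::= b | A1 | c f | c d A1; A1 ::= b c | d | d A4; A3 ::= d | S f S | b A1 c; S' ::= A1 A1 S' | c d S' | ε

Left recursion appears on S.
For S: α = {A1 A1, c d}, β = {d d, A4, b A3}. Rewrite as S → β S' and S' → α S' | ε.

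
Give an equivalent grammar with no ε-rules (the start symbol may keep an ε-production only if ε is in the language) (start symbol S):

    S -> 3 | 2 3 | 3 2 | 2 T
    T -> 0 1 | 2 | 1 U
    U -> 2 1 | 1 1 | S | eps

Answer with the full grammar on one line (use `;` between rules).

The nullable symbols are {U}.
ε ∉ L(G), so no ε-production is kept.
Add the nullable-subset variants: T → 1 U gives 1 U | 1.

S -> 3 | 2 3 | 3 2 | 2 T; T -> 0 1 | 2 | 1 U | 1; U -> 2 1 | 1 1 | S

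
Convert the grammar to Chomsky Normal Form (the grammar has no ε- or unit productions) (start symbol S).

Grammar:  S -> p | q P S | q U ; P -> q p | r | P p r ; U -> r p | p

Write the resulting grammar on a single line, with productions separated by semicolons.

S -> p | X1 Y1 | X1 U; P -> X1 X2 | r | P Y2; U -> X3 X2 | p; X1 -> q; X2 -> p; X3 -> r; Y1 -> P S; Y2 -> X2 X3

Introduce a nonterminal for each terminal appearing in a rule of length ≥ 2: X1 → q, X2 → p, X3 → r.
Binarize each right-hand side of length ≥ 3 by chaining fresh nonterminals (Y1, Y2, …): affected rules were S → X1 P S; P → P X2 X3.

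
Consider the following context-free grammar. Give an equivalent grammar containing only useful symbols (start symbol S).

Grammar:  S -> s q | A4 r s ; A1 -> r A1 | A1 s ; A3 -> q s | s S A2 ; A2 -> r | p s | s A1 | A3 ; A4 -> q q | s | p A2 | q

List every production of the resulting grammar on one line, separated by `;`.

S -> s q | A4 r s; A3 -> q s | s S A2; A2 -> r | p s | A3; A4 -> q q | s | p A2 | q

Generating nonterminals: {A2, A3, A4, S}.
Reachable from S after that: {A2, A3, A4, S}.
Removed useless symbols: {A1} and every production mentioning them.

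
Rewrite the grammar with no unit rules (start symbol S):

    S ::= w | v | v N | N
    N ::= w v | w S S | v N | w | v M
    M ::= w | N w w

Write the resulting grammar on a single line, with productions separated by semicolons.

Unit pairs: S ⇒* {N}.
Replace each nonterminal's rules with the union of the non-unit rules of every nonterminal it unit-derives.

S ::= w | v | v N | w v | w S S | v M; N ::= w v | w S S | v N | w | v M; M ::= w | N w w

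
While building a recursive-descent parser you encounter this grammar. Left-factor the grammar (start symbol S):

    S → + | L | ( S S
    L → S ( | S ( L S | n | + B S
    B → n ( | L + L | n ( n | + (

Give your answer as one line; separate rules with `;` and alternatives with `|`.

S → + | L | ( S S; L → n | + B S | S ( L'; B → L + L | + ( | n ( B'; L' → eps | L S; B' → eps | n

L has alternatives sharing prefix 'S (': factor to L → S ( L' with L' → ε | L S.
B has alternatives sharing prefix 'n (': factor to B → n ( B' with B' → ε | n.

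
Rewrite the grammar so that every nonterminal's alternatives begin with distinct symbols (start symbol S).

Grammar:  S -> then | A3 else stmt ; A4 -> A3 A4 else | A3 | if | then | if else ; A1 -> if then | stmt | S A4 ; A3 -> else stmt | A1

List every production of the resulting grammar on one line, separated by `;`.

A4 has alternatives sharing prefix 'A3': factor to A4 → A3 A4' with A4' → A4 else | ε.
A4 has alternatives sharing prefix 'if': factor to A4 → if A4'' with A4'' → ε | else.

S -> then | A3 else stmt; A4 -> then | A3 A4' | if A4''; A1 -> if then | stmt | S A4; A3 -> else stmt | A1; A4' -> A4 else | ε; A4'' -> ε | else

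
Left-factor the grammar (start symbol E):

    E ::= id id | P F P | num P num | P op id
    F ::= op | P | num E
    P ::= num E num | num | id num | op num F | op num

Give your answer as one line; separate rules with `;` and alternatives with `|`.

E has alternatives sharing prefix 'P': factor to E → P E' with E' → F P | op id.
P has alternatives sharing prefix 'op num': factor to P → op num P' with P' → F | ε.
P has alternatives sharing prefix 'num': factor to P → num P'' with P'' → E num | ε.

E ::= id id | num P num | P E'; F ::= op | P | num E; P ::= id num | op num P' | num P''; E' ::= F P | op id; P' ::= F | epsilon; P'' ::= E num | epsilon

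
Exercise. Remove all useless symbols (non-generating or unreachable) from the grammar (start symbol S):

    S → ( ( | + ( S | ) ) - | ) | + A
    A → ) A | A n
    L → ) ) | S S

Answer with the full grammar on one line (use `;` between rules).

Generating nonterminals: {L, S}.
Reachable from S after that: {S}.
Removed useless symbols: {A, L} and every production mentioning them.

S → ( ( | + ( S | ) ) - | )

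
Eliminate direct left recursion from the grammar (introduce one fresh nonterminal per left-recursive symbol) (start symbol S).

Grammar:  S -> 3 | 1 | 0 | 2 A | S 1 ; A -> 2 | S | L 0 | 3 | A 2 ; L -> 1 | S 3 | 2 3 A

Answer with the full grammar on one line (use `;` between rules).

S -> 3 S' | 1 S' | 0 S' | 2 A S'; A -> 2 A' | S A' | L 0 A' | 3 A'; L -> 1 | S 3 | 2 3 A; S' -> 1 S' | ε; A' -> 2 A' | ε

Left recursion appears on S, A.
For S: α = {1}, β = {3, 1, 0, 2 A}. Rewrite as S → β S' and S' → α S' | ε.
For A: α = {2}, β = {2, S, L 0, 3}. Rewrite as A → β A' and A' → α A' | ε.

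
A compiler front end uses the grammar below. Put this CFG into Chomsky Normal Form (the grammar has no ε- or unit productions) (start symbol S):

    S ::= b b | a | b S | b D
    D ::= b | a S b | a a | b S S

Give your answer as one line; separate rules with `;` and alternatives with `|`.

S ::= X1 X1 | a | X1 S | X1 D; D ::= b | X2 Y1 | X2 X2 | X1 Y2; X1 ::= b; X2 ::= a; Y1 ::= S X1; Y2 ::= S S

Introduce a nonterminal for each terminal appearing in a rule of length ≥ 2: X1 → b, X2 → a.
Binarize each right-hand side of length ≥ 3 by chaining fresh nonterminals (Y1, Y2, …): affected rules were D → X2 S X1; D → X1 S S.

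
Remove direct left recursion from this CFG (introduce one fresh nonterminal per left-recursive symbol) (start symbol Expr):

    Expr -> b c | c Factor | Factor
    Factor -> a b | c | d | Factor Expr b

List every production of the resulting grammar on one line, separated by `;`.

Left recursion appears on Factor.
For Factor: α = {Expr b}, β = {a b, c, d}. Rewrite as Factor → β Factor1 and Factor1 → α Factor1 | ε.

Expr -> b c | c Factor | Factor; Factor -> a b Factor1 | c Factor1 | d Factor1; Factor1 -> Expr b Factor1 | ε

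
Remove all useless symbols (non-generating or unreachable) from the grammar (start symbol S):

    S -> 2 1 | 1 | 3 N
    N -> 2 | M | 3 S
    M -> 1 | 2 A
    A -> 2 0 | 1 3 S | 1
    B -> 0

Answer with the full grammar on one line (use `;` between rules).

S -> 2 1 | 1 | 3 N; N -> 2 | M | 3 S; M -> 1 | 2 A; A -> 2 0 | 1 3 S | 1

Generating nonterminals: {A, B, M, N, S}.
Reachable from S after that: {A, M, N, S}.
Removed useless symbols: {B} and every production mentioning them.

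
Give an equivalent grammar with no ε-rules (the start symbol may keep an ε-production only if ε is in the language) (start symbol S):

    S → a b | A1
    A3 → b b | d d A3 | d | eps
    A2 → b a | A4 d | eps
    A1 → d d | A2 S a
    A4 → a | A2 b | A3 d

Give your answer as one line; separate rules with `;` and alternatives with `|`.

S → a b | A1; A3 → b b | d d A3 | d d | d; A2 → b a | A4 d; A1 → d d | A2 S a | S a; A4 → a | A2 b | b | A3 d | d

Nullable set = {A2, A3}.
ε ∉ L(G), so no ε-production is kept.
Expand every rule over subsets of its nullable positions: A3 → d d A3 gives d d A3 | d d. A1 → A2 S a gives A2 S a | S a. A4 → A2 b gives A2 b | b. A4 → A3 d gives A3 d | d.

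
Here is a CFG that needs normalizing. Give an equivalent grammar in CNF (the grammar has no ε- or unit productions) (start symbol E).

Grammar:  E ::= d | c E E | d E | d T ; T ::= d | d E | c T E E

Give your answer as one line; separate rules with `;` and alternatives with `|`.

Introduce a nonterminal for each terminal appearing in a rule of length ≥ 2: X1 → c, X2 → d.
Binarize each right-hand side of length ≥ 3 by chaining fresh nonterminals (Y1, Y2, …): affected rules were E → X1 E E; T → X1 T E E.

E ::= d | X1 Y1 | X2 E | X2 T; T ::= d | X2 E | X1 Y2; X1 ::= c; X2 ::= d; Y1 ::= E E; Y2 ::= T Y3; Y3 ::= E E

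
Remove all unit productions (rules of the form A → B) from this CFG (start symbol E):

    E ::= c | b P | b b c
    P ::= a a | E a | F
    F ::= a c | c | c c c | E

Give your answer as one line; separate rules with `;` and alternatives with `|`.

E ::= c | b P | b b c; P ::= c | b P | b b c | a c | c c c | a a | E a; F ::= c | b P | b b c | a c | c c c

Unit pairs: F ⇒* {E}; P ⇒* {E, F}.
For each unit pair (A, B), copy every non-unit production of B to A, then drop all unit productions.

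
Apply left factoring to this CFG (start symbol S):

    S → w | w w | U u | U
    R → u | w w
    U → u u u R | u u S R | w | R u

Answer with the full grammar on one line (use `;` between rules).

S has alternatives sharing prefix 'w': factor to S → w S' with S' → ε | w.
S has alternatives sharing prefix 'U': factor to S → U S'' with S'' → u | ε.
U has alternatives sharing prefix 'u u': factor to U → u u U' with U' → u R | S R.

S → w S' | U S''; R → u | w w; U → w | R u | u u U'; S' → ε | w; S'' → u | ε; U' → u R | S R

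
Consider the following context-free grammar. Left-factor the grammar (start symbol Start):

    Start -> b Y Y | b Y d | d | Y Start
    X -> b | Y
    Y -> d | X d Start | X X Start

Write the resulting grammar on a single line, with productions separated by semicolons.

Start has alternatives sharing prefix 'b Y': factor to Start → b Y Start1 with Start1 → Y | d.
Y has alternatives sharing prefix 'X': factor to Y → X Y1 with Y1 → d Start | X Start.

Start -> d | Y Start | b Y Start1; X -> b | Y; Y -> d | X Y1; Start1 -> Y | d; Y1 -> d Start | X Start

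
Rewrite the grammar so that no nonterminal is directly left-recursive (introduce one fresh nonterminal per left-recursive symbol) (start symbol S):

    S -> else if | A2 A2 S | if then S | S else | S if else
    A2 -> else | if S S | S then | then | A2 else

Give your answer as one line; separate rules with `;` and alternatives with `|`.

S -> else if S' | A2 A2 S S' | if then S S'; A2 -> else A2' | if S S A2' | S then A2' | then A2'; S' -> else S' | if else S' | ε; A2' -> else A2' | ε

S, A2 are directly left-recursive.
For S: α = {else, if else}, β = {else if, A2 A2 S, if then S}. Rewrite as S → β S' and S' → α S' | ε.
For A2: α = {else}, β = {else, if S S, S then, then}. Rewrite as A2 → β A2' and A2' → α A2' | ε.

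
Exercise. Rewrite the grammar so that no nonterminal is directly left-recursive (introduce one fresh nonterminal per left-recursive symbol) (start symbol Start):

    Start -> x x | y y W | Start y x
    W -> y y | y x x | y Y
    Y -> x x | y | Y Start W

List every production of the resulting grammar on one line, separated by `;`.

Start -> x x Start1 | y y W Start1; W -> y y | y x x | y Y; Y -> x x Y1 | y Y1; Start1 -> y x Start1 | epsilon; Y1 -> Start W Y1 | epsilon

Directly left-recursive nonterminals: Start, Y.
For Start: α = {y x}, β = {x x, y y W}. Rewrite as Start → β Start1 and Start1 → α Start1 | ε.
For Y: α = {Start W}, β = {x x, y}. Rewrite as Y → β Y1 and Y1 → α Y1 | ε.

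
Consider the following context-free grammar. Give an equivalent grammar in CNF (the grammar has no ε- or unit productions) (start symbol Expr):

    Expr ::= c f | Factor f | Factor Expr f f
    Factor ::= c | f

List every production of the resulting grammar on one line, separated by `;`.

Introduce a nonterminal for each terminal appearing in a rule of length ≥ 2: X1 → c, X2 → f.
Binarize each right-hand side of length ≥ 3 by chaining fresh nonterminals (Y1, Y2, …): affected rules were Expr → Factor Expr X2 X2.

Expr ::= X1 X2 | Factor X2 | Factor Y1; Factor ::= c | f; X1 ::= c; X2 ::= f; Y1 ::= Expr Y2; Y2 ::= X2 X2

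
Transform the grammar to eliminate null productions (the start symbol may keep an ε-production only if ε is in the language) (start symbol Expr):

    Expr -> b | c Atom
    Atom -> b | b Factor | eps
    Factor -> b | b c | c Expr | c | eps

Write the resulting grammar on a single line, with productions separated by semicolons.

Expr -> b | c Atom | c; Atom -> b | b Factor; Factor -> b | b c | c Expr | c

Nullable set = {Atom, Factor}.
ε ∉ L(G), so no ε-production is kept.
Expand every rule over subsets of its nullable positions: Expr → c Atom gives c Atom | c.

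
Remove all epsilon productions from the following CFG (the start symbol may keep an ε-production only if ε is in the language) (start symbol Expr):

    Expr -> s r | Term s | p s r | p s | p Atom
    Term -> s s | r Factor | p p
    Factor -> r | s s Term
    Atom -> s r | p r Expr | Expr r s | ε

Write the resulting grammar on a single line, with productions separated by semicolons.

Expr -> s r | Term s | p s r | p s | p Atom | p; Term -> s s | r Factor | p p; Factor -> r | s s Term; Atom -> s r | p r Expr | Expr r s

Nullable nonterminals: {Atom}.
ε ∉ L(G), so no ε-production is kept.
Expand every rule over subsets of its nullable positions: Expr → p Atom gives p Atom | p.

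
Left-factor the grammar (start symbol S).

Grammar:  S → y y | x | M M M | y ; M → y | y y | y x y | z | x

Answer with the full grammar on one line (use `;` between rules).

S → x | M M M | y S'; M → z | x | y M'; S' → y | ε; M' → ε | y | x y

S has alternatives sharing prefix 'y': factor to S → y S' with S' → y | ε.
M has alternatives sharing prefix 'y': factor to M → y M' with M' → ε | y | x y.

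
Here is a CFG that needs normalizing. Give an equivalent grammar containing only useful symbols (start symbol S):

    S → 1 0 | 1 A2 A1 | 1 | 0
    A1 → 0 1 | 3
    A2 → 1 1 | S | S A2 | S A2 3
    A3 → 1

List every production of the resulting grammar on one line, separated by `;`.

Generating nonterminals: {A1, A2, A3, S}.
Reachable from S after that: {A1, A2, S}.
Removed useless symbols: {A3} and every production mentioning them.

S → 1 0 | 1 A2 A1 | 1 | 0; A1 → 0 1 | 3; A2 → 1 1 | S | S A2 | S A2 3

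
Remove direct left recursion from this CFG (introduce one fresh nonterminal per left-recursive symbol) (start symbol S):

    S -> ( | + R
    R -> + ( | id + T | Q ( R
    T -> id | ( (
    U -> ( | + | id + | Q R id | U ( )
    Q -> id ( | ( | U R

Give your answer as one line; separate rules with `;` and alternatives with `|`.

S -> ( | + R; R -> + ( | id + T | Q ( R; T -> id | ( (; U -> ( U' | + U' | id + U' | Q R id U'; Q -> id ( | ( | U R; U' -> ( ) U' | ε

Left recursion appears on U.
For U: α = {( )}, β = {(, +, id +, Q R id}. Rewrite as U → β U' and U' → α U' | ε.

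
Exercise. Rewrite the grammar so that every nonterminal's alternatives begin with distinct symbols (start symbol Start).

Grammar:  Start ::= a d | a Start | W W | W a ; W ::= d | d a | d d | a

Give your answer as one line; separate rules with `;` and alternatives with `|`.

Start has alternatives sharing prefix 'a': factor to Start → a Start1 with Start1 → d | Start.
Start has alternatives sharing prefix 'W': factor to Start → W Start2 with Start2 → W | a.
W has alternatives sharing prefix 'd': factor to W → d W1 with W1 → ε | a | d.

Start ::= a Start1 | W Start2; W ::= a | d W1; Start1 ::= d | Start; Start2 ::= W | a; W1 ::= epsilon | a | d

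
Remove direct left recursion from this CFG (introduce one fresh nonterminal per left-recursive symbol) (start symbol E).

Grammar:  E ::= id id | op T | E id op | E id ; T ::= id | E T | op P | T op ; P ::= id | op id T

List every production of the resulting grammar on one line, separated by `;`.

E, T are directly left-recursive.
For E: α = {id op, id}, β = {id id, op T}. Rewrite as E → β E' and E' → α E' | ε.
For T: α = {op}, β = {id, E T, op P}. Rewrite as T → β T' and T' → α T' | ε.

E ::= id id E' | op T E'; T ::= id T' | E T T' | op P T'; P ::= id | op id T; E' ::= id op E' | id E' | ε; T' ::= op T' | ε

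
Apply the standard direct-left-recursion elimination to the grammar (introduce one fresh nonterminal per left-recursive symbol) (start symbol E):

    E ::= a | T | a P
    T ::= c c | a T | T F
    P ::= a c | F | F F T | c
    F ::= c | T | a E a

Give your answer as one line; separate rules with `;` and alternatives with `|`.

T is directly left-recursive.
For T: α = {F}, β = {c c, a T}. Rewrite as T → β T' and T' → α T' | ε.

E ::= a | T | a P; T ::= c c T' | a T T'; P ::= a c | F | F F T | c; F ::= c | T | a E a; T' ::= F T' | eps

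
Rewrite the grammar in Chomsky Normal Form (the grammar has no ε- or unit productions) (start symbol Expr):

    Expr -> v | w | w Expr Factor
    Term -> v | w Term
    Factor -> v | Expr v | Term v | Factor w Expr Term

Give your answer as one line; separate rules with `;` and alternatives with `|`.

Expr -> v | w | X1 Y1; Term -> v | X1 Term; Factor -> v | Expr X2 | Term X2 | Factor Y2; X1 -> w; X2 -> v; Y1 -> Expr Factor; Y2 -> X1 Y3; Y3 -> Expr Term

Introduce a nonterminal for each terminal appearing in a rule of length ≥ 2: X1 → w, X2 → v.
Binarize each right-hand side of length ≥ 3 by chaining fresh nonterminals (Y1, Y2, …): affected rules were Expr → X1 Expr Factor; Factor → Factor X1 Expr Term.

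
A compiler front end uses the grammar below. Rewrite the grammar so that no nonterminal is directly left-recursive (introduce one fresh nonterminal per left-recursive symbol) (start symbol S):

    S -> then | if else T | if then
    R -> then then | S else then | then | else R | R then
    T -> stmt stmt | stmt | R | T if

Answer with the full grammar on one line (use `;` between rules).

S -> then | if else T | if then; R -> then then R' | S else then R' | then R' | else R R'; T -> stmt stmt T' | stmt T' | R T'; R' -> then R' | ε; T' -> if T' | ε

Directly left-recursive nonterminals: R, T.
For R: α = {then}, β = {then then, S else then, then, else R}. Rewrite as R → β R' and R' → α R' | ε.
For T: α = {if}, β = {stmt stmt, stmt, R}. Rewrite as T → β T' and T' → α T' | ε.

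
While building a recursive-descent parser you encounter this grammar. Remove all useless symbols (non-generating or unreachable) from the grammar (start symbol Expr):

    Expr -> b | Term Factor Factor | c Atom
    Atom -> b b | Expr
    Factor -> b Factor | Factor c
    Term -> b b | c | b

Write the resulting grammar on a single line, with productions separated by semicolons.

Expr -> b | c Atom; Atom -> b b | Expr

Generating nonterminals: {Atom, Expr, Term}.
Reachable from Expr after that: {Atom, Expr}.
Removed useless symbols: {Factor, Term} and every production mentioning them.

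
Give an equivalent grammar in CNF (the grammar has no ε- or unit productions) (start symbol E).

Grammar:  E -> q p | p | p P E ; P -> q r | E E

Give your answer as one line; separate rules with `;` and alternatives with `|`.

Introduce a nonterminal for each terminal appearing in a rule of length ≥ 2: X1 → q, X2 → p, X3 → r.
Binarize each right-hand side of length ≥ 3 by chaining fresh nonterminals (Y1, Y2, …): affected rules were E → X2 P E.

E -> X1 X2 | p | X2 Y1; P -> X1 X3 | E E; X1 -> q; X2 -> p; X3 -> r; Y1 -> P E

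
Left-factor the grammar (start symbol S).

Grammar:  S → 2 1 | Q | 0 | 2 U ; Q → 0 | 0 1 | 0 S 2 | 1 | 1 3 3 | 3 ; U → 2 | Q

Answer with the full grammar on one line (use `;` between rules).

S → Q | 0 | 2 S'; Q → 3 | 0 Q' | 1 Q''; U → 2 | Q; S' → 1 | U; Q' → ε | 1 | S 2; Q'' → ε | 3 3

S has alternatives sharing prefix '2': factor to S → 2 S' with S' → 1 | U.
Q has alternatives sharing prefix '0': factor to Q → 0 Q' with Q' → ε | 1 | S 2.
Q has alternatives sharing prefix '1': factor to Q → 1 Q'' with Q'' → ε | 3 3.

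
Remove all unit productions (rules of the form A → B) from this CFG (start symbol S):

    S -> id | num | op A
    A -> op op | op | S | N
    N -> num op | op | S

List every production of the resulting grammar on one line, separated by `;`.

S -> id | num | op A; A -> id | num | op A | num op | op | op op; N -> id | num | op A | num op | op

Unit pairs: A ⇒* {N, S}; N ⇒* {S}.
For each unit pair (A, B), copy every non-unit production of B to A, then drop all unit productions.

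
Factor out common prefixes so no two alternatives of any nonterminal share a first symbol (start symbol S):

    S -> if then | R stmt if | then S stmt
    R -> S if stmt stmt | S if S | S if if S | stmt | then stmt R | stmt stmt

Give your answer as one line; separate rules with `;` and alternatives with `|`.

R has alternatives sharing prefix 'S if': factor to R → S if R' with R' → stmt stmt | S | if S.
R has alternatives sharing prefix 'stmt': factor to R → stmt R'' with R'' → ε | stmt.

S -> if then | R stmt if | then S stmt; R -> then stmt R | S if R' | stmt R''; R' -> stmt stmt | S | if S; R'' -> ε | stmt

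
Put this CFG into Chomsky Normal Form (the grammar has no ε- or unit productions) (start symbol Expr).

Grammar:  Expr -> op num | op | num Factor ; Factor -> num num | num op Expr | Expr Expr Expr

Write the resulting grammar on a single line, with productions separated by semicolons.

Expr -> X1 X2 | op | X2 Factor; Factor -> X2 X2 | X2 Y1 | Expr Y2; X1 -> op; X2 -> num; Y1 -> X1 Expr; Y2 -> Expr Expr

Introduce a nonterminal for each terminal appearing in a rule of length ≥ 2: X1 → op, X2 → num.
Binarize each right-hand side of length ≥ 3 by chaining fresh nonterminals (Y1, Y2, …): affected rules were Factor → X2 X1 Expr; Factor → Expr Expr Expr.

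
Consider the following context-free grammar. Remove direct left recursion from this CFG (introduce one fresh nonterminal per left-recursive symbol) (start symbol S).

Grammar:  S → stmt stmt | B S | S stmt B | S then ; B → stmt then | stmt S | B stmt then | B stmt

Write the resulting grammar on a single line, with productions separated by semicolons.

Directly left-recursive nonterminals: S, B.
For S: α = {stmt B, then}, β = {stmt stmt, B S}. Rewrite as S → β S' and S' → α S' | ε.
For B: α = {stmt then, stmt}, β = {stmt then, stmt S}. Rewrite as B → β B' and B' → α B' | ε.

S → stmt stmt S' | B S S'; B → stmt then B' | stmt S B'; S' → stmt B S' | then S' | eps; B' → stmt then B' | stmt B' | eps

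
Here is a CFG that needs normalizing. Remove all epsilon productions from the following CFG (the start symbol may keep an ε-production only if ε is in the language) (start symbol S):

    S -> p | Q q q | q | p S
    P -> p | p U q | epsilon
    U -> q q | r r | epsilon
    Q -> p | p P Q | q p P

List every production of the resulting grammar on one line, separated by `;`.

S -> p | Q q q | q | p S; P -> p | p U q | p q; U -> q q | r r; Q -> p | p P Q | p Q | q p P | q p

Nullable nonterminals: {P, U}.
ε ∉ L(G), so no ε-production is kept.
Expand every rule over subsets of its nullable positions: P → p U q gives p U q | p q. Q → p P Q gives p P Q | p Q. Q → q p P gives q p P | q p.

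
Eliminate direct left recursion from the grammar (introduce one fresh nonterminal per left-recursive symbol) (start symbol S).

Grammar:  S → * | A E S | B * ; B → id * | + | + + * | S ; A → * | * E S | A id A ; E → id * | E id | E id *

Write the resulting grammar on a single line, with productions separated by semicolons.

S → * | A E S | B *; B → id * | + | + + * | S; A → * A' | * E S A'; E → id * E'; A' → id A A' | eps; E' → id E' | id * E' | eps

A, E are directly left-recursive.
For A: α = {id A}, β = {*, * E S}. Rewrite as A → β A' and A' → α A' | ε.
For E: α = {id, id *}, β = {id *}. Rewrite as E → β E' and E' → α E' | ε.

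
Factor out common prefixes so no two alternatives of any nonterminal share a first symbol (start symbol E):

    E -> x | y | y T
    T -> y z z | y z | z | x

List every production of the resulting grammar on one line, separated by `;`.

E has alternatives sharing prefix 'y': factor to E → y E' with E' → ε | T.
T has alternatives sharing prefix 'y z': factor to T → y z T' with T' → z | ε.

E -> x | y E'; T -> z | x | y z T'; E' -> epsilon | T; T' -> z | epsilon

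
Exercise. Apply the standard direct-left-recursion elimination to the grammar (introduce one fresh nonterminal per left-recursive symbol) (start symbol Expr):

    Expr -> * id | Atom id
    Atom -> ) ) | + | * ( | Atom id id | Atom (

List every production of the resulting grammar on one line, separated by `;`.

Expr -> * id | Atom id; Atom -> ) ) Atom1 | + Atom1 | * ( Atom1; Atom1 -> id id Atom1 | ( Atom1 | ε

Directly left-recursive nonterminal: Atom.
For Atom: α = {id id, (}, β = {) ), +, * (}. Rewrite as Atom → β Atom1 and Atom1 → α Atom1 | ε.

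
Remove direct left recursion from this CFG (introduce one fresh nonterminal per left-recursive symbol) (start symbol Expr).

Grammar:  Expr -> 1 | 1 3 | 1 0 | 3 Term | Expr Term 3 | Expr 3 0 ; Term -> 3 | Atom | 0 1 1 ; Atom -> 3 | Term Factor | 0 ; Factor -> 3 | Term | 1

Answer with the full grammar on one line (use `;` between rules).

Expr -> 1 Expr1 | 1 3 Expr1 | 1 0 Expr1 | 3 Term Expr1; Term -> 3 | Atom | 0 1 1; Atom -> 3 | Term Factor | 0; Factor -> 3 | Term | 1; Expr1 -> Term 3 Expr1 | 3 0 Expr1 | ε

Directly left-recursive nonterminal: Expr.
For Expr: α = {Term 3, 3 0}, β = {1, 1 3, 1 0, 3 Term}. Rewrite as Expr → β Expr1 and Expr1 → α Expr1 | ε.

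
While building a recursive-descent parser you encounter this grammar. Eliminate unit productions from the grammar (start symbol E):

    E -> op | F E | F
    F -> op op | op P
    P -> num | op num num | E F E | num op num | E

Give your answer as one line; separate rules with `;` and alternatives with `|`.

Unit pairs: E ⇒* {F}; P ⇒* {E, F}.
For each unit pair (A, B), copy every non-unit production of B to A, then drop all unit productions.

E -> op | F E | op op | op P; F -> op op | op P; P -> op | F E | num | op num num | E F E | num op num | op op | op P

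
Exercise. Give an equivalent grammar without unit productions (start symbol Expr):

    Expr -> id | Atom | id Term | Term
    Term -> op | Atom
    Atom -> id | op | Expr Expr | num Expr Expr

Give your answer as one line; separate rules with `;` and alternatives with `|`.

Expr -> op | id | Expr Expr | num Expr Expr | id Term; Term -> op | id | Expr Expr | num Expr Expr; Atom -> id | op | Expr Expr | num Expr Expr

Unit pairs: Expr ⇒* {Atom, Term}; Term ⇒* {Atom}.
For each unit pair (A, B), copy every non-unit production of B to A, then drop all unit productions.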